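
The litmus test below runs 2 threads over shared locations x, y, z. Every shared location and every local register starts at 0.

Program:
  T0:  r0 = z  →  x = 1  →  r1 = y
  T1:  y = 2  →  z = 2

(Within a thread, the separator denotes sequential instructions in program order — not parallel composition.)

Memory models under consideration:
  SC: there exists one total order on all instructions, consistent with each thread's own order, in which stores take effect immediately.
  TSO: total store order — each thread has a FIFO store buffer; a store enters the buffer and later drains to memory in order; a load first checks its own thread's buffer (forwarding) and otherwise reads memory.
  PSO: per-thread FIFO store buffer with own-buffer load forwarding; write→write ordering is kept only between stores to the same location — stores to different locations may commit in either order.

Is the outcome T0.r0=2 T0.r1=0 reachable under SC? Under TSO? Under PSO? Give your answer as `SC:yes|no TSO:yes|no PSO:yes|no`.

SC:no TSO:no PSO:yes

outcome vector order: (T0.r0,T0.r1)
SC: 3 outcomes — {00; 02; 22}
TSO: 3 outcomes — {00; 02; 22}
PSO: 4 outcomes — {00; 02; 20; 22}
target 20 ∈ {PSO}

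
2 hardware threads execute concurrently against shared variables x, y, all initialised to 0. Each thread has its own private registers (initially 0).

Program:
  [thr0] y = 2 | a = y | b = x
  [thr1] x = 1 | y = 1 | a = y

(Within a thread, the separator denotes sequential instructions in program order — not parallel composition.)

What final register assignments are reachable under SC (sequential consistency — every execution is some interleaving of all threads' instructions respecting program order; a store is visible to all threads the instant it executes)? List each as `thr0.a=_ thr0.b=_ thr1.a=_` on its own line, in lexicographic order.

outcome vector order: (thr0.a,thr0.b,thr1.a)
|SC outcomes| = 4

thr0.a=1 thr0.b=1 thr1.a=1
thr0.a=2 thr0.b=0 thr1.a=1
thr0.a=2 thr0.b=1 thr1.a=1
thr0.a=2 thr0.b=1 thr1.a=2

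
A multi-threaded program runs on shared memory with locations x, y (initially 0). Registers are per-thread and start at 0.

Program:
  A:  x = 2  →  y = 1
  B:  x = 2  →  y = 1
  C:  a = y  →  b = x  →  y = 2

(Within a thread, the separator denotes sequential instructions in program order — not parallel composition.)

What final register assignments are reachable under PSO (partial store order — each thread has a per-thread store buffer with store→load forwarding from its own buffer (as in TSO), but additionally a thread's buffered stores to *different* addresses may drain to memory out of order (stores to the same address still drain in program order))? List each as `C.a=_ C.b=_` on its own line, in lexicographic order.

outcome vector order: (C.a,C.b)
|PSO outcomes| = 4

C.a=0 C.b=0
C.a=0 C.b=2
C.a=1 C.b=0
C.a=1 C.b=2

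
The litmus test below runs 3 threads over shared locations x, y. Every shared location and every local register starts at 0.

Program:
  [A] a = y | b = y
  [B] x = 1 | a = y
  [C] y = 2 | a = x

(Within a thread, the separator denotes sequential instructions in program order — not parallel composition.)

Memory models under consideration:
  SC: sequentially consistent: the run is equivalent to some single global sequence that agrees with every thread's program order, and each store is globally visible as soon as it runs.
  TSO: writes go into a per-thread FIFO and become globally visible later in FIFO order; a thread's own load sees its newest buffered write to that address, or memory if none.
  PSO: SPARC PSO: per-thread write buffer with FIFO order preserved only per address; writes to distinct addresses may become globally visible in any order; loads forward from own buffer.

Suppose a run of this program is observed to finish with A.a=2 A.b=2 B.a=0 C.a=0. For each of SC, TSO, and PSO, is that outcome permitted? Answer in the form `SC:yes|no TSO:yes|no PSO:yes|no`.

SC:no TSO:yes PSO:yes

outcome vector order: (A.a,A.b,B.a,C.a)
SC: 9 outcomes — {(0,0,0,1), (0,0,2,0), (0,0,2,1), (0,2,0,1), (0,2,2,0), (0,2,2,1), (2,2,0,1), (2,2,2,0), (2,2,2,1)}
TSO: 12 outcomes — {(0,0,0,0), (0,0,0,1), (0,0,2,0), (0,0,2,1), (0,2,0,0), (0,2,0,1), (0,2,2,0), (0,2,2,1), (2,2,0,0), (2,2,0,1), (2,2,2,0), (2,2,2,1)}
PSO: 12 outcomes — {(0,0,0,0), (0,0,0,1), (0,0,2,0), (0,0,2,1), (0,2,0,0), (0,2,0,1), (0,2,2,0), (0,2,2,1), (2,2,0,0), (2,2,0,1), (2,2,2,0), (2,2,2,1)}
target (2,2,0,0) ∈ {TSO,PSO}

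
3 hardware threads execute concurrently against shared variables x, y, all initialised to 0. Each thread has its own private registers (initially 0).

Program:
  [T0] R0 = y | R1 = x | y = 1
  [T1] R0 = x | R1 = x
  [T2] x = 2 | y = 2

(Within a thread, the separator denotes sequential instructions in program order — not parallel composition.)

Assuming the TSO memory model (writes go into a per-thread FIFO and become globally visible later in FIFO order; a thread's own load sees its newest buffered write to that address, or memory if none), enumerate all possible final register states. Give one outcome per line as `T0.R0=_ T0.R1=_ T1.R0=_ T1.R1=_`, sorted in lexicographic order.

outcome vector order: (T0.R0,T0.R1,T1.R0,T1.R1)
|TSO outcomes| = 9

T0.R0=0 T0.R1=0 T1.R0=0 T1.R1=0
T0.R0=0 T0.R1=0 T1.R0=0 T1.R1=2
T0.R0=0 T0.R1=0 T1.R0=2 T1.R1=2
T0.R0=0 T0.R1=2 T1.R0=0 T1.R1=0
T0.R0=0 T0.R1=2 T1.R0=0 T1.R1=2
T0.R0=0 T0.R1=2 T1.R0=2 T1.R1=2
T0.R0=2 T0.R1=2 T1.R0=0 T1.R1=0
T0.R0=2 T0.R1=2 T1.R0=0 T1.R1=2
T0.R0=2 T0.R1=2 T1.R0=2 T1.R1=2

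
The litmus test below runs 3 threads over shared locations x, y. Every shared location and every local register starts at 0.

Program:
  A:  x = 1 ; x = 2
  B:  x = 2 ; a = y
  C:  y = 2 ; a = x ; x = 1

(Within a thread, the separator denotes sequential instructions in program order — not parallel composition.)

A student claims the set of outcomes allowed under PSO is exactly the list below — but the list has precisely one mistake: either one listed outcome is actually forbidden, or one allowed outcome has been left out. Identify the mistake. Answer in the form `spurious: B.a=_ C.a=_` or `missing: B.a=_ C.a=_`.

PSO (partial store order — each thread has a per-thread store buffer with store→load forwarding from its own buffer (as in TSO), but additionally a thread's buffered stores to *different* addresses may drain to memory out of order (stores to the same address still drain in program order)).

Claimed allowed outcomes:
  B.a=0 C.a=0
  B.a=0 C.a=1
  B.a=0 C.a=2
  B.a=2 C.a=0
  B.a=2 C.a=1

outcome vector order: (B.a,C.a)
PSO (6): 0/0, 0/1, 0/2, 2/0, 2/1, 2/2
PSO∖claimed = {2/2}

missing: B.a=2 C.a=2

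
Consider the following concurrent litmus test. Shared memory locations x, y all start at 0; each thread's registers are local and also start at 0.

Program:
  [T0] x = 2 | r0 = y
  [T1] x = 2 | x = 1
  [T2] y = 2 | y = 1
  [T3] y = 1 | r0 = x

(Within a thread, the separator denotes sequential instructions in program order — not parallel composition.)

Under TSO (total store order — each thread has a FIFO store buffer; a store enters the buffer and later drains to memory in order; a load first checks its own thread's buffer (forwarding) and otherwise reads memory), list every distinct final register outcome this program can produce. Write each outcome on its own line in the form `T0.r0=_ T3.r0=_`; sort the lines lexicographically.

outcome vector order: (T0.r0,T3.r0)
|TSO outcomes| = 9

T0.r0=0 T3.r0=0
T0.r0=0 T3.r0=1
T0.r0=0 T3.r0=2
T0.r0=1 T3.r0=0
T0.r0=1 T3.r0=1
T0.r0=1 T3.r0=2
T0.r0=2 T3.r0=0
T0.r0=2 T3.r0=1
T0.r0=2 T3.r0=2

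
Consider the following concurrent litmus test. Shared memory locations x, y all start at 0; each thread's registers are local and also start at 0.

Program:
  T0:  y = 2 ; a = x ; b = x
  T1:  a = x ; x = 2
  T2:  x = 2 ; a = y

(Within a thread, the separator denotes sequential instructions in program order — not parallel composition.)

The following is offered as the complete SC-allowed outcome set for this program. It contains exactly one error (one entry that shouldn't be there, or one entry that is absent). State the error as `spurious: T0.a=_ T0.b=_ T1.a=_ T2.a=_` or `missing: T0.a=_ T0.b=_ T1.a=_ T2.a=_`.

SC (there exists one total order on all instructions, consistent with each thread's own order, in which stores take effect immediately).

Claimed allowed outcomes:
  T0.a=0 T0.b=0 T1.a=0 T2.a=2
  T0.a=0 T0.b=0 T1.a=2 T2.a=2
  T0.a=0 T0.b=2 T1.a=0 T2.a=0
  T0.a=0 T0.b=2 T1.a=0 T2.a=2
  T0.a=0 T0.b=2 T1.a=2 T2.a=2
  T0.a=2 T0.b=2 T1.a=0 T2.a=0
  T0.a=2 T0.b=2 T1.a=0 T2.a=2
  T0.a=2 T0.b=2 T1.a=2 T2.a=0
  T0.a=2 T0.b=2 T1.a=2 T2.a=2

spurious: T0.a=0 T0.b=2 T1.a=0 T2.a=0

outcome vector order: (T0.a,T0.b,T1.a,T2.a)
[SC] allowed = {0/0/0/2, 0/0/2/2, 0/2/0/2, 0/2/2/2, 2/2/0/0, 2/2/0/2, 2/2/2/0, 2/2/2/2}
claimed∖SC = {0/2/0/0}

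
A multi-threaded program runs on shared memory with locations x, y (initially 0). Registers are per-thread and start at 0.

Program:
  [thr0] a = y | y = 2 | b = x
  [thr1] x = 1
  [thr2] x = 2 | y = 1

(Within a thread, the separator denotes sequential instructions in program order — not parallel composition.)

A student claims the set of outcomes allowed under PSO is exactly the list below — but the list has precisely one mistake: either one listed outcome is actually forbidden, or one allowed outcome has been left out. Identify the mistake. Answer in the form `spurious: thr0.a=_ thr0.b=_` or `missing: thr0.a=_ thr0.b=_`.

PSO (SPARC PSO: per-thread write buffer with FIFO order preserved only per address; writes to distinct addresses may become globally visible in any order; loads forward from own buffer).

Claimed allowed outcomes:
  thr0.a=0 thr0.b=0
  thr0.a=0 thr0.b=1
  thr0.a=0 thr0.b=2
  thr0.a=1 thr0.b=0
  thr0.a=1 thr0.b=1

outcome vector order: (thr0.a,thr0.b)
under PSO → <0 0>, <0 1>, <0 2>, <1 0>, <1 1>, <1 2>
PSO∖claimed = {<1 2>}

missing: thr0.a=1 thr0.b=2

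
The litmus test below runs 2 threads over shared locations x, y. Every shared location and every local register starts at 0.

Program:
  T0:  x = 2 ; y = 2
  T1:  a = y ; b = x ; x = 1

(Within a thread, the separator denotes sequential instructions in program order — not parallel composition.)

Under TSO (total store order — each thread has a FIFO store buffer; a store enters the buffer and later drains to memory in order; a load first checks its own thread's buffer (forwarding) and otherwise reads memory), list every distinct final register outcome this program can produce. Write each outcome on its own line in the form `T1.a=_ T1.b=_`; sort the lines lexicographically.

T1.a=0 T1.b=0
T1.a=0 T1.b=2
T1.a=2 T1.b=2

outcome vector order: (T1.a,T1.b)
|TSO outcomes| = 3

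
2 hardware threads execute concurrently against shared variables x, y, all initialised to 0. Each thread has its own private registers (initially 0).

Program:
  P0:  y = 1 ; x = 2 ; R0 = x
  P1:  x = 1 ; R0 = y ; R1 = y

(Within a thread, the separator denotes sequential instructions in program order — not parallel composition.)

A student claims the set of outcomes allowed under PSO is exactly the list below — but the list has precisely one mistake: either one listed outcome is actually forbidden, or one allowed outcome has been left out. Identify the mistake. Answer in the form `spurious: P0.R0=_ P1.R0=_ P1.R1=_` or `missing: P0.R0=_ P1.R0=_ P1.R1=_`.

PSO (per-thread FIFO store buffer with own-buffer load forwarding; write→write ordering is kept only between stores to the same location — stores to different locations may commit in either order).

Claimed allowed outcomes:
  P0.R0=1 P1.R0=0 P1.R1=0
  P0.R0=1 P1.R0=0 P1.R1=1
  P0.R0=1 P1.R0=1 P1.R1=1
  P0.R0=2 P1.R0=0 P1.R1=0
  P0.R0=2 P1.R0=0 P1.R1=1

missing: P0.R0=2 P1.R0=1 P1.R1=1

outcome vector order: (P0.R0,P1.R0,P1.R1)
PSO (6): (1,0,0); (1,0,1); (1,1,1); (2,0,0); (2,0,1); (2,1,1)
PSO∖claimed = {(2,1,1)}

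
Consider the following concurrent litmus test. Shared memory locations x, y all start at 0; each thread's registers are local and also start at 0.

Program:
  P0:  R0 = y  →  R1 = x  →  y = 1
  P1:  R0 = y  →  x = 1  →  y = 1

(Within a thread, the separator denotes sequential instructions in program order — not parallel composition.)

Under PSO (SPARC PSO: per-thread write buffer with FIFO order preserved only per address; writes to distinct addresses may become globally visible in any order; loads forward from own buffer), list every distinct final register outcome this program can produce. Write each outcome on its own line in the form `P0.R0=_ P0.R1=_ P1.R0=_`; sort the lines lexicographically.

P0.R0=0 P0.R1=0 P1.R0=0
P0.R0=0 P0.R1=0 P1.R0=1
P0.R0=0 P0.R1=1 P1.R0=0
P0.R0=1 P0.R1=0 P1.R0=0
P0.R0=1 P0.R1=1 P1.R0=0

outcome vector order: (P0.R0,P0.R1,P1.R0)
|PSO outcomes| = 5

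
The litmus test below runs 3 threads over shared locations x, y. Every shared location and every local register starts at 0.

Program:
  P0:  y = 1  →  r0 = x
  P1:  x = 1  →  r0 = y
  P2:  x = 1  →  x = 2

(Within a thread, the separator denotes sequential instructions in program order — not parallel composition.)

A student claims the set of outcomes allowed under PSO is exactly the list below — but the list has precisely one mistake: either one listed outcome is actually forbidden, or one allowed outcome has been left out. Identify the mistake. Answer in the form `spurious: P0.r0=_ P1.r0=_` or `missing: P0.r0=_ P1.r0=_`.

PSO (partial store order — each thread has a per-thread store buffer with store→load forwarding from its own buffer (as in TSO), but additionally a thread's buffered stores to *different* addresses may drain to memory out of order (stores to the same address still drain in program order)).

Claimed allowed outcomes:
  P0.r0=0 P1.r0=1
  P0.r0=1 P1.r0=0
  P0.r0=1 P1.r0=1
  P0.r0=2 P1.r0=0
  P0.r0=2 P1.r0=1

outcome vector order: (P0.r0,P1.r0)
PSO (6): 00 01 10 11 20 21
PSO∖claimed = {00}

missing: P0.r0=0 P1.r0=0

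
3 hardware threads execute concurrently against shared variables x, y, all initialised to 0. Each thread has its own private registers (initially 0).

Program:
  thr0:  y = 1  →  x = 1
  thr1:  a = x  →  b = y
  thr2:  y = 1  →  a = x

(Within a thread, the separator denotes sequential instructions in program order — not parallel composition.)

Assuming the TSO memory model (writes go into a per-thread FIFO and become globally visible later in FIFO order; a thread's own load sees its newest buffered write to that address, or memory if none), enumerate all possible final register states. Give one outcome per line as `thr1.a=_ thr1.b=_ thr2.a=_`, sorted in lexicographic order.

thr1.a=0 thr1.b=0 thr2.a=0
thr1.a=0 thr1.b=0 thr2.a=1
thr1.a=0 thr1.b=1 thr2.a=0
thr1.a=0 thr1.b=1 thr2.a=1
thr1.a=1 thr1.b=1 thr2.a=0
thr1.a=1 thr1.b=1 thr2.a=1

outcome vector order: (thr1.a,thr1.b,thr2.a)
|TSO outcomes| = 6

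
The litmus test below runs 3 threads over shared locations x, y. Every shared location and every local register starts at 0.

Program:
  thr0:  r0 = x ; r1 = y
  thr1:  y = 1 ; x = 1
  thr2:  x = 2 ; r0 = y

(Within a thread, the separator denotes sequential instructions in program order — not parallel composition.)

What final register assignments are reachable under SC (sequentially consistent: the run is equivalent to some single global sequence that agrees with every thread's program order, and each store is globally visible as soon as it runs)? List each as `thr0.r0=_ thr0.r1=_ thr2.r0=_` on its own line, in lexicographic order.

thr0.r0=0 thr0.r1=0 thr2.r0=0
thr0.r0=0 thr0.r1=0 thr2.r0=1
thr0.r0=0 thr0.r1=1 thr2.r0=0
thr0.r0=0 thr0.r1=1 thr2.r0=1
thr0.r0=1 thr0.r1=1 thr2.r0=0
thr0.r0=1 thr0.r1=1 thr2.r0=1
thr0.r0=2 thr0.r1=0 thr2.r0=0
thr0.r0=2 thr0.r1=0 thr2.r0=1
thr0.r0=2 thr0.r1=1 thr2.r0=0
thr0.r0=2 thr0.r1=1 thr2.r0=1

outcome vector order: (thr0.r0,thr0.r1,thr2.r0)
|SC outcomes| = 10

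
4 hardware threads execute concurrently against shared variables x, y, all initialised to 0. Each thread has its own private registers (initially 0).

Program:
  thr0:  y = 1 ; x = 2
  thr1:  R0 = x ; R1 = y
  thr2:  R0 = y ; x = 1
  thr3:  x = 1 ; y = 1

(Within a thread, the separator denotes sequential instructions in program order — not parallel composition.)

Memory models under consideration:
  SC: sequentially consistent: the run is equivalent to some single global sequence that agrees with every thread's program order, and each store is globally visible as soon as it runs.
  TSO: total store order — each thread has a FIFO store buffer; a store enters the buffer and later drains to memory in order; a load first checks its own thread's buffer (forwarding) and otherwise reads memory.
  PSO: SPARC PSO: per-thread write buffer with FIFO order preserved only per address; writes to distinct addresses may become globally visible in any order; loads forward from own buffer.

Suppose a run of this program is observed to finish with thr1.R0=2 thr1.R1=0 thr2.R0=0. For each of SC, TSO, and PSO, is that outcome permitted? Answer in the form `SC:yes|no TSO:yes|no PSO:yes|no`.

SC:no TSO:no PSO:yes

outcome vector order: (thr1.R0,thr1.R1,thr2.R0)
SC: 10 outcomes — {(0,0,0) (0,0,1) (0,1,0) (0,1,1) (1,0,0) (1,0,1) (1,1,0) (1,1,1) (2,1,0) (2,1,1)}
TSO: 10 outcomes — {(0,0,0) (0,0,1) (0,1,0) (0,1,1) (1,0,0) (1,0,1) (1,1,0) (1,1,1) (2,1,0) (2,1,1)}
PSO: 12 outcomes — {(0,0,0) (0,0,1) (0,1,0) (0,1,1) (1,0,0) (1,0,1) (1,1,0) (1,1,1) (2,0,0) (2,0,1) (2,1,0) (2,1,1)}
target (2,0,0) ∈ {PSO}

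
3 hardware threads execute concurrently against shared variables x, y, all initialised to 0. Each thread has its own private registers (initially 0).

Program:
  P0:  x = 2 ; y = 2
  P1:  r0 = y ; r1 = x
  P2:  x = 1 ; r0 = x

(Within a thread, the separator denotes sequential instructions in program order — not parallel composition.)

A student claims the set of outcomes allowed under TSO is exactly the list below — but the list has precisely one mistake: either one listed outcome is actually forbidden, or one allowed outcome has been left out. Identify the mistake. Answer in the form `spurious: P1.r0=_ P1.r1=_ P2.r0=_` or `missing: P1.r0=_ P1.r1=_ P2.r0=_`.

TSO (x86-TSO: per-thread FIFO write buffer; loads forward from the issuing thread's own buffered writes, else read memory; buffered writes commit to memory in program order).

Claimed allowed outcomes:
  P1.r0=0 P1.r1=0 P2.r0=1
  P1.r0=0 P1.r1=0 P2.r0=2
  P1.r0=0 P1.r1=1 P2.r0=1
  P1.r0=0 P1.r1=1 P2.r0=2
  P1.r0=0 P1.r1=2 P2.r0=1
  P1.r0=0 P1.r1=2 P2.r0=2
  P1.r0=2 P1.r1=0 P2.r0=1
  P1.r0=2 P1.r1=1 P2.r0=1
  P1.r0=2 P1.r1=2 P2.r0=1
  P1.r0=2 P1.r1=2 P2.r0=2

spurious: P1.r0=2 P1.r1=0 P2.r0=1

outcome vector order: (P1.r0,P1.r1,P2.r0)
TSO (9): (0,0,1); (0,0,2); (0,1,1); (0,1,2); (0,2,1); (0,2,2); (2,1,1); (2,2,1); (2,2,2)
claimed∖TSO = {(2,0,1)}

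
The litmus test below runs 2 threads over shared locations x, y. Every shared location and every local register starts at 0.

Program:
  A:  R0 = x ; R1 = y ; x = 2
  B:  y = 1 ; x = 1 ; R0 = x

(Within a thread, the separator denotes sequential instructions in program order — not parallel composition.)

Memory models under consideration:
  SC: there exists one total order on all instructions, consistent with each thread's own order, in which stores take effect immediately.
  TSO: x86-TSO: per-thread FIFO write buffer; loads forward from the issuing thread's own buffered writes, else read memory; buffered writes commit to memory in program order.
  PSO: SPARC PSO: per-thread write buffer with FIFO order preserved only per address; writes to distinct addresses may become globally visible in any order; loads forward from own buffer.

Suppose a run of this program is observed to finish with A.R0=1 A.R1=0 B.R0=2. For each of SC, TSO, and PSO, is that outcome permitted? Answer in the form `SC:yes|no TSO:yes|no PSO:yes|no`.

outcome vector order: (A.R0,A.R1,B.R0)
[SC] allowed = {<0 0 1>; <0 0 2>; <0 1 1>; <0 1 2>; <1 1 1>; <1 1 2>}
[TSO] allowed = {<0 0 1>; <0 0 2>; <0 1 1>; <0 1 2>; <1 1 1>; <1 1 2>}
[PSO] allowed = {<0 0 1>; <0 0 2>; <0 1 1>; <0 1 2>; <1 0 1>; <1 0 2>; <1 1 1>; <1 1 2>}
target <1 0 2> ∈ {PSO}

SC:no TSO:no PSO:yes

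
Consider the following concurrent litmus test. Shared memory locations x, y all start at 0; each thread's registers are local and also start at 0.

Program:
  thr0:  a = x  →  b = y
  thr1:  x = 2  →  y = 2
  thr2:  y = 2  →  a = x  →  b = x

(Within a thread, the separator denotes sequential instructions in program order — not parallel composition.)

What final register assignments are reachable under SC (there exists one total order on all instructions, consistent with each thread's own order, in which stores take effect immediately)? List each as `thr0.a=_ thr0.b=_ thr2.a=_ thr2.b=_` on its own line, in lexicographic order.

thr0.a=0 thr0.b=0 thr2.a=0 thr2.b=0
thr0.a=0 thr0.b=0 thr2.a=0 thr2.b=2
thr0.a=0 thr0.b=0 thr2.a=2 thr2.b=2
thr0.a=0 thr0.b=2 thr2.a=0 thr2.b=0
thr0.a=0 thr0.b=2 thr2.a=0 thr2.b=2
thr0.a=0 thr0.b=2 thr2.a=2 thr2.b=2
thr0.a=2 thr0.b=0 thr2.a=2 thr2.b=2
thr0.a=2 thr0.b=2 thr2.a=0 thr2.b=0
thr0.a=2 thr0.b=2 thr2.a=0 thr2.b=2
thr0.a=2 thr0.b=2 thr2.a=2 thr2.b=2

outcome vector order: (thr0.a,thr0.b,thr2.a,thr2.b)
|SC outcomes| = 10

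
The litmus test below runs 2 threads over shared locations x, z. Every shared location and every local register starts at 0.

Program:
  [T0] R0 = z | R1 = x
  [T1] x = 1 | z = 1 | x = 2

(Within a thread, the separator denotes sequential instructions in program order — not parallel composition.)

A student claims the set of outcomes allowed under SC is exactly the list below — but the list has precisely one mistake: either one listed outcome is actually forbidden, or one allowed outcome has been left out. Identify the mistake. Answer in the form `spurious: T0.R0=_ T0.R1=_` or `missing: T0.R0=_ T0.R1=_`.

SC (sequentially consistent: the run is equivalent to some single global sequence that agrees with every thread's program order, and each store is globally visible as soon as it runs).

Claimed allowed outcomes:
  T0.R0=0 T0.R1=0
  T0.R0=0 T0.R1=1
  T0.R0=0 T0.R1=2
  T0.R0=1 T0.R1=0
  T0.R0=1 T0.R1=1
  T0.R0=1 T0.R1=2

spurious: T0.R0=1 T0.R1=0

outcome vector order: (T0.R0,T0.R1)
SC (5): <0 0>; <0 1>; <0 2>; <1 1>; <1 2>
claimed∖SC = {<1 0>}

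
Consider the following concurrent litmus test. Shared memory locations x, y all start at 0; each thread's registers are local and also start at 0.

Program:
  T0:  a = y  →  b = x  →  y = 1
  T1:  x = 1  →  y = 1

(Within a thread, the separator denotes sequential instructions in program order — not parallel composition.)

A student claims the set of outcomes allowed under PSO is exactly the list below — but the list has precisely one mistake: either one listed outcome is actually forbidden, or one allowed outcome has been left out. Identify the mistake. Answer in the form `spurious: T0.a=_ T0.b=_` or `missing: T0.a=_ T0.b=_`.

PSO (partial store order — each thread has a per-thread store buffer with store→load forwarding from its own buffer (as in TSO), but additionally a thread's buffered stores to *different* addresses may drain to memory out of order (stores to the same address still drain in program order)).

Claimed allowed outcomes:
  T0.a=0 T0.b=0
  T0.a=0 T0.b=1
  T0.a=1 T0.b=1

missing: T0.a=1 T0.b=0

outcome vector order: (T0.a,T0.b)
under PSO → <0 0>, <0 1>, <1 0>, <1 1>
PSO∖claimed = {<1 0>}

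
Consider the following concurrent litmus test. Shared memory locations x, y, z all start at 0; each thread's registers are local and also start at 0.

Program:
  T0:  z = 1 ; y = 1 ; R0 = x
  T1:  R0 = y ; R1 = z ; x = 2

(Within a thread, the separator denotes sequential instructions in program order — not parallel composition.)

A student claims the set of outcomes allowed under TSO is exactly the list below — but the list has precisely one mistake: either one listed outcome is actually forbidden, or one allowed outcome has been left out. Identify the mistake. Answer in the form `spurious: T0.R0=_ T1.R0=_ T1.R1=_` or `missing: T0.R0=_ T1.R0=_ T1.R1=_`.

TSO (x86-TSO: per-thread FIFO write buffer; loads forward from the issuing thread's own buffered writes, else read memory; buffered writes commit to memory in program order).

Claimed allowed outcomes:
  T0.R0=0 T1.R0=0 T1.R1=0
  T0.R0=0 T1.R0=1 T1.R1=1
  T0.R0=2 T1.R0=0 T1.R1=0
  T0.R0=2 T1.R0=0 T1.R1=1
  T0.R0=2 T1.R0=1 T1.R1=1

missing: T0.R0=0 T1.R0=0 T1.R1=1

outcome vector order: (T0.R0,T1.R0,T1.R1)
under TSO → (0,0,0); (0,0,1); (0,1,1); (2,0,0); (2,0,1); (2,1,1)
TSO∖claimed = {(0,0,1)}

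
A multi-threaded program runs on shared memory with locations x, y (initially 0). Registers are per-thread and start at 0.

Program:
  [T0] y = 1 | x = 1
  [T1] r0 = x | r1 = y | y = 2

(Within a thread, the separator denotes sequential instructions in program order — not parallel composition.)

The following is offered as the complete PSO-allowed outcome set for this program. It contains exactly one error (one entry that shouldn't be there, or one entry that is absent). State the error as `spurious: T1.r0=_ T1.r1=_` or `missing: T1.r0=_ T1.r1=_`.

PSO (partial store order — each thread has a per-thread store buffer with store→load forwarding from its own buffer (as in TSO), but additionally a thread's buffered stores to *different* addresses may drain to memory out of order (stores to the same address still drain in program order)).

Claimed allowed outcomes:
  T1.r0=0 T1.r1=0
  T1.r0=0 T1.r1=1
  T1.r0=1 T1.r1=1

missing: T1.r0=1 T1.r1=0

outcome vector order: (T1.r0,T1.r1)
under PSO → 00, 01, 10, 11
PSO∖claimed = {10}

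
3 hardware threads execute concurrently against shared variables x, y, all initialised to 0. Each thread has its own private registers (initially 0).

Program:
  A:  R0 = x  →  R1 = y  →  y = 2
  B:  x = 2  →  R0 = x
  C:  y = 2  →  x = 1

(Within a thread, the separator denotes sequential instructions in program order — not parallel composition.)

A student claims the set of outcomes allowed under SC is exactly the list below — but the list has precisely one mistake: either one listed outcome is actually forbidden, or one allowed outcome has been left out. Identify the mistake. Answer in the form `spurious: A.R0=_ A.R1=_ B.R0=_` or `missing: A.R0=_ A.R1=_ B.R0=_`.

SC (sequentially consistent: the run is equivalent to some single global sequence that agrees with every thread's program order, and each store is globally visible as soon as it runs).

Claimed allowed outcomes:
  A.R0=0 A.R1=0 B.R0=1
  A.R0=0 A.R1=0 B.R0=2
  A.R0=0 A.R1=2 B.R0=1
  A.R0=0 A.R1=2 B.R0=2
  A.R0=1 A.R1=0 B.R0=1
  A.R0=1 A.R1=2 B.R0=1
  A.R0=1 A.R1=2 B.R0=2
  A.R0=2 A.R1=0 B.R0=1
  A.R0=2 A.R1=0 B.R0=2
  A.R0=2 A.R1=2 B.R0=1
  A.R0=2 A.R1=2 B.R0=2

outcome vector order: (A.R0,A.R1,B.R0)
SC (10): <0 0 1> <0 0 2> <0 2 1> <0 2 2> <1 2 1> <1 2 2> <2 0 1> <2 0 2> <2 2 1> <2 2 2>
claimed∖SC = {<1 0 1>}

spurious: A.R0=1 A.R1=0 B.R0=1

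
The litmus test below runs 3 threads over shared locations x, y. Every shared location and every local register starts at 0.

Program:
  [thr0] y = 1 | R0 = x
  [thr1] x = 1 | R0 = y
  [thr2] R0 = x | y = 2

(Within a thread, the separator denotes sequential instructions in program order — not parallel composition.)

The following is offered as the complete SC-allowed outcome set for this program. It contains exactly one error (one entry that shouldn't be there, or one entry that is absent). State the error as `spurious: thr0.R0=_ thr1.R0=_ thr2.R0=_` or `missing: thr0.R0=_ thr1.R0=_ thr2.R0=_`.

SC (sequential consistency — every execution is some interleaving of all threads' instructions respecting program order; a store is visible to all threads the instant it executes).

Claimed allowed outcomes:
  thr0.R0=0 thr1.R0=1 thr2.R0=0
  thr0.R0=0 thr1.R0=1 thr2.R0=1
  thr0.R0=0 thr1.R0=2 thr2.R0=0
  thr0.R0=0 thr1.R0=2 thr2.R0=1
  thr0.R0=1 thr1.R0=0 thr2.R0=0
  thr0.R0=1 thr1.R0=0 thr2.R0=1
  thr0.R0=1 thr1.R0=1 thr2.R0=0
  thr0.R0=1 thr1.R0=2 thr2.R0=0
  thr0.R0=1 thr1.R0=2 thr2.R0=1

missing: thr0.R0=1 thr1.R0=1 thr2.R0=1

outcome vector order: (thr0.R0,thr1.R0,thr2.R0)
SC: 10 outcomes — {<0 1 0>; <0 1 1>; <0 2 0>; <0 2 1>; <1 0 0>; <1 0 1>; <1 1 0>; <1 1 1>; <1 2 0>; <1 2 1>}
SC∖claimed = {<1 1 1>}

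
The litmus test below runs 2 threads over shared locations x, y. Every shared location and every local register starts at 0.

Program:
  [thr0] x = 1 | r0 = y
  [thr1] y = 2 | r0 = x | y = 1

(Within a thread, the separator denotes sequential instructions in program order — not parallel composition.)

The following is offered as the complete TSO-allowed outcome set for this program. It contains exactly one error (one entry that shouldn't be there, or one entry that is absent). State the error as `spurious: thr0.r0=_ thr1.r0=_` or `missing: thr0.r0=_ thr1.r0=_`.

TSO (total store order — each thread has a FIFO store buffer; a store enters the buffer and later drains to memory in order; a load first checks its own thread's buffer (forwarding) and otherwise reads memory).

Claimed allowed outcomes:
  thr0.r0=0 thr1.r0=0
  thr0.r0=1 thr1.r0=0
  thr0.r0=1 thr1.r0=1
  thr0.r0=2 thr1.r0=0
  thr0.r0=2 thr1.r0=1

outcome vector order: (thr0.r0,thr1.r0)
TSO: 6 outcomes — {00, 01, 10, 11, 20, 21}
TSO∖claimed = {01}

missing: thr0.r0=0 thr1.r0=1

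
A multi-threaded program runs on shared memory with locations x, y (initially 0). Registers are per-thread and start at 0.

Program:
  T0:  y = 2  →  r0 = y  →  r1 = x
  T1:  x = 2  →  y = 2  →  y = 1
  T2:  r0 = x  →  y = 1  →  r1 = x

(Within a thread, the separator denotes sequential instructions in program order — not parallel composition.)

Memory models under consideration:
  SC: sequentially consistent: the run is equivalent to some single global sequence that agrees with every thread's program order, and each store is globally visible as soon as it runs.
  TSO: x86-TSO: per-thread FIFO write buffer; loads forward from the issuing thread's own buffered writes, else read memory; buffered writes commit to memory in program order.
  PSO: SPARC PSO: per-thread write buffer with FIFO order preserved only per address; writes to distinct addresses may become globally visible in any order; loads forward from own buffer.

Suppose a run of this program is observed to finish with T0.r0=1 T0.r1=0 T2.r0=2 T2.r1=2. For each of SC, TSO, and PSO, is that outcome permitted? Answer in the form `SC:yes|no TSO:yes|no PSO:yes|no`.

outcome vector order: (T0.r0,T0.r1,T2.r0,T2.r1)
SC: 11 outcomes — {1/0/0/0, 1/0/0/2, 1/2/0/0, 1/2/0/2, 1/2/2/2, 2/0/0/0, 2/0/0/2, 2/0/2/2, 2/2/0/0, 2/2/0/2, 2/2/2/2}
TSO: 11 outcomes — {1/0/0/0, 1/0/0/2, 1/2/0/0, 1/2/0/2, 1/2/2/2, 2/0/0/0, 2/0/0/2, 2/0/2/2, 2/2/0/0, 2/2/0/2, 2/2/2/2}
PSO: 12 outcomes — {1/0/0/0, 1/0/0/2, 1/0/2/2, 1/2/0/0, 1/2/0/2, 1/2/2/2, 2/0/0/0, 2/0/0/2, 2/0/2/2, 2/2/0/0, 2/2/0/2, 2/2/2/2}
target 1/0/2/2 ∈ {PSO}

SC:no TSO:no PSO:yes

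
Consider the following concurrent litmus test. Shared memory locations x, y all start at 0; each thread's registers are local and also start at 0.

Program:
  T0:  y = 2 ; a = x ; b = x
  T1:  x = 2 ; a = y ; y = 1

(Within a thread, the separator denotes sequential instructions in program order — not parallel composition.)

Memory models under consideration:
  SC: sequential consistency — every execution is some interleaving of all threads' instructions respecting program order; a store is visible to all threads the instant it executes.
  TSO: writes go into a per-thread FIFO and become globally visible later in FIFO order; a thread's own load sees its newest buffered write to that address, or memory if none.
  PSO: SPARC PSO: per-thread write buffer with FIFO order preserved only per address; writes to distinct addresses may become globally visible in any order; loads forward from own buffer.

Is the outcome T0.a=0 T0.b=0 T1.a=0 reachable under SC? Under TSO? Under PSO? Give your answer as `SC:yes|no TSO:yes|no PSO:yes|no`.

outcome vector order: (T0.a,T0.b,T1.a)
under SC → (0,0,2), (0,2,2), (2,2,0), (2,2,2)
under TSO → (0,0,0), (0,0,2), (0,2,0), (0,2,2), (2,2,0), (2,2,2)
under PSO → (0,0,0), (0,0,2), (0,2,0), (0,2,2), (2,2,0), (2,2,2)
target (0,0,0) ∈ {TSO,PSO}

SC:no TSO:yes PSO:yes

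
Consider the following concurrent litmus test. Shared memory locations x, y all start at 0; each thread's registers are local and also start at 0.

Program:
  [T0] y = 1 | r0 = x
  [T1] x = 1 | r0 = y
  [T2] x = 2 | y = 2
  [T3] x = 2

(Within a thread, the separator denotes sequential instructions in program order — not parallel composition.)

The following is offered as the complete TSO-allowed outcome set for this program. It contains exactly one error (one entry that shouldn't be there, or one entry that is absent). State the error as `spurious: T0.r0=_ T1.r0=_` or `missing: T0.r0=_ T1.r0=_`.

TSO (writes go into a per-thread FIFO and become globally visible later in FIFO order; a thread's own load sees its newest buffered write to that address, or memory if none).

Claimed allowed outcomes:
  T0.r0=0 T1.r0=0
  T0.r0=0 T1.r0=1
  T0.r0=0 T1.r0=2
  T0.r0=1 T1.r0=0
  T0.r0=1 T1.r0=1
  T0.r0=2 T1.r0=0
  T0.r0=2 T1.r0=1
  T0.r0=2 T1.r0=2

outcome vector order: (T0.r0,T1.r0)
under TSO → 00, 01, 02, 10, 11, 12, 20, 21, 22
TSO∖claimed = {12}

missing: T0.r0=1 T1.r0=2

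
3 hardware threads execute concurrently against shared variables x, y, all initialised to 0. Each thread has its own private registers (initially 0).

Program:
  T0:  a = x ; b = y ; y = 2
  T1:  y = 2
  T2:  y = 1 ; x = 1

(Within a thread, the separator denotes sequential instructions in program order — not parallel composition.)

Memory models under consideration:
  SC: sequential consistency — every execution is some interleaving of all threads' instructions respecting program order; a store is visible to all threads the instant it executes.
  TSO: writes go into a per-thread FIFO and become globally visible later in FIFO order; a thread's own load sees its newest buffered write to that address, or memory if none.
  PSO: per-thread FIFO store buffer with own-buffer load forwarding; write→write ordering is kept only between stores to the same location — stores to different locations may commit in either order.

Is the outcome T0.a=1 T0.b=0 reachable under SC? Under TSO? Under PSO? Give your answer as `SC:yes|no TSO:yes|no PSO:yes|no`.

outcome vector order: (T0.a,T0.b)
under SC → (0,0), (0,1), (0,2), (1,1), (1,2)
under TSO → (0,0), (0,1), (0,2), (1,1), (1,2)
under PSO → (0,0), (0,1), (0,2), (1,0), (1,1), (1,2)
target (1,0) ∈ {PSO}

SC:no TSO:no PSO:yes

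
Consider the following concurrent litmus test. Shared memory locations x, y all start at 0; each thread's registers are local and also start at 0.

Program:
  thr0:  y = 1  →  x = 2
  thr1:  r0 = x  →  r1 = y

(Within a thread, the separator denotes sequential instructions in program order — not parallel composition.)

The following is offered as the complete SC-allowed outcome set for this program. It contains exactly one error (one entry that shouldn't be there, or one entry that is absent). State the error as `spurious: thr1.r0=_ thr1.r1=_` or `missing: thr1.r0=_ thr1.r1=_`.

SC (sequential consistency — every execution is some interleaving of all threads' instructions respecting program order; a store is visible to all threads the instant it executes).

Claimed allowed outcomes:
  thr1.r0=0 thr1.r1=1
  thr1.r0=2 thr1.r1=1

missing: thr1.r0=0 thr1.r1=0

outcome vector order: (thr1.r0,thr1.r1)
SC (3): (0,0) (0,1) (2,1)
SC∖claimed = {(0,0)}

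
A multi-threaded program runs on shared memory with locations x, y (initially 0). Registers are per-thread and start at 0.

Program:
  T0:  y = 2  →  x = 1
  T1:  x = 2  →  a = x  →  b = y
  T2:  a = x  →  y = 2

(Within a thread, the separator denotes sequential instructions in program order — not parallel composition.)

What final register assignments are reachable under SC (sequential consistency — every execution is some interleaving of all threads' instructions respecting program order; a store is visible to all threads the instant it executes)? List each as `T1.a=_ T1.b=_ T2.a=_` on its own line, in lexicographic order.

outcome vector order: (T1.a,T1.b,T2.a)
|SC outcomes| = 9

T1.a=1 T1.b=2 T2.a=0
T1.a=1 T1.b=2 T2.a=1
T1.a=1 T1.b=2 T2.a=2
T1.a=2 T1.b=0 T2.a=0
T1.a=2 T1.b=0 T2.a=1
T1.a=2 T1.b=0 T2.a=2
T1.a=2 T1.b=2 T2.a=0
T1.a=2 T1.b=2 T2.a=1
T1.a=2 T1.b=2 T2.a=2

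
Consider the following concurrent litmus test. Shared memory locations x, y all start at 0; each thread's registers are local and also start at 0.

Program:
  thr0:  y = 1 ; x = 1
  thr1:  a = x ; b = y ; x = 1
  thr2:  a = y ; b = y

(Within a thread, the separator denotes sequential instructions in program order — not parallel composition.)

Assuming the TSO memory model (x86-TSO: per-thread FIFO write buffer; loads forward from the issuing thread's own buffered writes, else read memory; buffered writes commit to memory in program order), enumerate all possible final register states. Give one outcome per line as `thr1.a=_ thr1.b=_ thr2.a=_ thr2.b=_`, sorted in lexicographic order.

outcome vector order: (thr1.a,thr1.b,thr2.a,thr2.b)
|TSO outcomes| = 9

thr1.a=0 thr1.b=0 thr2.a=0 thr2.b=0
thr1.a=0 thr1.b=0 thr2.a=0 thr2.b=1
thr1.a=0 thr1.b=0 thr2.a=1 thr2.b=1
thr1.a=0 thr1.b=1 thr2.a=0 thr2.b=0
thr1.a=0 thr1.b=1 thr2.a=0 thr2.b=1
thr1.a=0 thr1.b=1 thr2.a=1 thr2.b=1
thr1.a=1 thr1.b=1 thr2.a=0 thr2.b=0
thr1.a=1 thr1.b=1 thr2.a=0 thr2.b=1
thr1.a=1 thr1.b=1 thr2.a=1 thr2.b=1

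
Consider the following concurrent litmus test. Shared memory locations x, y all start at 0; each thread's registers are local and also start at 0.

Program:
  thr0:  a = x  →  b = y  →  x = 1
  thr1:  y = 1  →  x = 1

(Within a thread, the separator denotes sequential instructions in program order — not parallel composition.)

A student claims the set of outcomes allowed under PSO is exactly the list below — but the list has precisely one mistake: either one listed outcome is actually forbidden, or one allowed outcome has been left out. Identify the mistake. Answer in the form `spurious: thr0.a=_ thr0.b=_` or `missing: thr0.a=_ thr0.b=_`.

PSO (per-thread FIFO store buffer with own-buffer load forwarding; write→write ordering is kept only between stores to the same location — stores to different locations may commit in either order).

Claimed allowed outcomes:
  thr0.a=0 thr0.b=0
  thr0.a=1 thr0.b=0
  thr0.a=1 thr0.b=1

outcome vector order: (thr0.a,thr0.b)
PSO (4): 00; 01; 10; 11
PSO∖claimed = {01}

missing: thr0.a=0 thr0.b=1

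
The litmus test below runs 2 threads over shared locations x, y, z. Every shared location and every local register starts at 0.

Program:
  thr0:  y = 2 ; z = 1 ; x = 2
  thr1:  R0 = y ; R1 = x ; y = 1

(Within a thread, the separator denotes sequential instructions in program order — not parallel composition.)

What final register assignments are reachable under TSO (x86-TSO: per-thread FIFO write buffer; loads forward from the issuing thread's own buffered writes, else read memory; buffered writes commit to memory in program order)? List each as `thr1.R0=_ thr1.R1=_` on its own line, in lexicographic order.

thr1.R0=0 thr1.R1=0
thr1.R0=0 thr1.R1=2
thr1.R0=2 thr1.R1=0
thr1.R0=2 thr1.R1=2

outcome vector order: (thr1.R0,thr1.R1)
|TSO outcomes| = 4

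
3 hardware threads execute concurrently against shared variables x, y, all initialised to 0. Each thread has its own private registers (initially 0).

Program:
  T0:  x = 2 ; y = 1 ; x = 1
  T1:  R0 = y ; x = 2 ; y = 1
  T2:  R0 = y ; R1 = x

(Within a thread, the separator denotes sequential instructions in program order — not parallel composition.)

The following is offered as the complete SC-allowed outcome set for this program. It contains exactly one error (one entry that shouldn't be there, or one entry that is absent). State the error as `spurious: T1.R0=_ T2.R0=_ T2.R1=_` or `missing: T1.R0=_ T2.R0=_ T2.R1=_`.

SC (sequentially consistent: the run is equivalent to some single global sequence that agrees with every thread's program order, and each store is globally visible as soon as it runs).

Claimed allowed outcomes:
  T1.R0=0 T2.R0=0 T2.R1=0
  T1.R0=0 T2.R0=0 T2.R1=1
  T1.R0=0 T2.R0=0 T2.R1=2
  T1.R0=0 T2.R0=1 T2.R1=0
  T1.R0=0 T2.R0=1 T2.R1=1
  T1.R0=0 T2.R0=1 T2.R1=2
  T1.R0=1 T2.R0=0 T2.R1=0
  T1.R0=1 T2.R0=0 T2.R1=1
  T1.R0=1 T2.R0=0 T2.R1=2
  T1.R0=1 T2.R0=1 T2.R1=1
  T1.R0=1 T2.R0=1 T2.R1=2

spurious: T1.R0=0 T2.R0=1 T2.R1=0

outcome vector order: (T1.R0,T2.R0,T2.R1)
SC: 10 outcomes — {(0,0,0), (0,0,1), (0,0,2), (0,1,1), (0,1,2), (1,0,0), (1,0,1), (1,0,2), (1,1,1), (1,1,2)}
claimed∖SC = {(0,1,0)}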